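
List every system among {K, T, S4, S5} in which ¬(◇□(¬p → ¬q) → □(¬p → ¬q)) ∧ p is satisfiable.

K, T, S4

S5-tableau for the formula:
1. ¬(◇□(¬p → ¬q) → □(¬p → ¬q)) ∧ p, 0
2. ¬(◇□(¬p → ¬q) → □(¬p → ¬q)), 0   [∧-rule on 1]
3. p, 0   [∧-rule on 1]
4. ◇□(¬p → ¬q), 0   [¬→-rule on 2]
5. ¬□(¬p → ¬q), 0   [¬→-rule on 2]
6. □(¬p → ¬q), 1   [◇-rule on 4: fresh world 1, 0R1]
7. ¬p → ¬q, 0   [□-rule on 6 via 1R0]
8. ¬p → ¬q, 1   [□-rule on 6 via 1R1]
9. ¬q, 0   [→-rule on 7 (branches; this branch)]
10. ¬q, 1   [→-rule on 8 (branches; this branch)]
11. ¬(¬p → ¬q), 2   [¬□-rule on 5: fresh world 2, 0R2]
12. ¬p, 2   [¬→-rule on 11]
13. q, 2   [¬→-rule on 11]
14. ¬p → ¬q, 2   [□-rule on 6 via 1R2]
15. ¬q, 2   [→-rule on 14 (branches; this branch)]
Accessibility: 0R0, 0R1, 0R2, 1R0, 1R1, 1R2, 2R0, 2R1, 2R2
Branch closes: q and ¬q both at 2.
Every branch closes (one shown): unsatisfiable in S5.
S4-tableau for the formula:
1. ¬(◇□(¬p → ¬q) → □(¬p → ¬q)) ∧ p, 0
2. ¬(◇□(¬p → ¬q) → □(¬p → ¬q)), 0   [∧-rule on 1]
3. p, 0   [∧-rule on 1]
4. ◇□(¬p → ¬q), 0   [¬→-rule on 2]
5. ¬□(¬p → ¬q), 0   [¬→-rule on 2]
6. □(¬p → ¬q), 1   [◇-rule on 4: fresh world 1, 0R1]
7. ¬p → ¬q, 1   [□-rule on 6 via 1R1]
8. ¬q, 1   [→-rule on 7 (branches; this branch)]
9. ¬(¬p → ¬q), 2   [¬□-rule on 5: fresh world 2, 0R2]
10. ¬p, 2   [¬→-rule on 9]
11. q, 2   [¬→-rule on 9]
Accessibility: 0R0, 0R1, 0R2, 1R1, 2R2
Complete open branch: satisfiable in S4, hence also in K, T (this S4-model is also a K-model and a T-model).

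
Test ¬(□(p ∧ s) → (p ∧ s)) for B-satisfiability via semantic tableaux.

1. ¬(□(p ∧ s) → (p ∧ s)), u
2. □(p ∧ s), u
3. ¬(p ∧ s), u
4. p ∧ s, u
5. p, u
6. s, u
7. ¬s, u
Accessibility: uRu
Branch closes: s and ¬s both at u.
(One branch shown.) All branches close.

Unsatisfiable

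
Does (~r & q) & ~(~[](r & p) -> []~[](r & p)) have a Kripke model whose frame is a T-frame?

Yes, satisfiable

1. (~r & q) & ~(~[](r & p) -> []~[](r & p)), 0
2. ~r & q, 0
3. ~(~[](r & p) -> []~[](r & p)), 0
4. ~r, 0
5. q, 0
6. ~[](r & p), 0
7. ~[]~[](r & p), 0
8. ~(r & p), 1
9. ~p, 1
10. [](r & p), 2
11. r & p, 2
12. r, 2
13. p, 2
Accessibility: 0R0, 0R1, 0R2, 1R1, 2R2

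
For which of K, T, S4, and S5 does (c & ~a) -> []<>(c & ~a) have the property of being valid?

S5

S4-tableau for the negation ~((c & ~a) -> []<>(c & ~a)):
1. ~((c & ~a) -> []<>(c & ~a)), u
2. c & ~a, u
3. ~[]<>(c & ~a), u
4. c, u
5. ~a, u
6. ~<>(c & ~a), v
7. ~(c & ~a), v
8. a, v
Accessibility: uRu, uRv, vRv
Complete open branch: countermodel on an S4-frame, so not valid in S4, nor in K, T (the same frame is also a K-frame and a T-frame).
S5-tableau for the negation ~((c & ~a) -> []<>(c & ~a)):
1. ~((c & ~a) -> []<>(c & ~a)), u
2. c & ~a, u
3. ~[]<>(c & ~a), u
4. c, u
5. ~a, u
6. ~<>(c & ~a), v
7. ~(c & ~a), u
8. ~(c & ~a), v
9. a, u
Accessibility: uRu, uRv, vRu, vRv
Branch closes: a and ~a both at u.
Every branch closes (one shown): valid in S5.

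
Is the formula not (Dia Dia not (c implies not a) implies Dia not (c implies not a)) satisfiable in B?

1. not (Dia Dia not (c implies not a) implies Dia not (c implies not a)), 0
2. Dia Dia not (c implies not a), 0
3. not Dia not (c implies not a), 0
4. c implies not a, 0
5. not a, 0
6. Dia not (c implies not a), 1
7. c implies not a, 1
8. not a, 1
9. not (c implies not a), 2
10. c, 2
11. a, 2
Accessibility: 0R0, 0R1, 1R0, 1R1, 1R2, 2R1, 2R2

Satisfiable (open branch found)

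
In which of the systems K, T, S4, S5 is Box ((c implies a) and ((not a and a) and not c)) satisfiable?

T-tableau for the formula:
1. Box ((c implies a) and ((not a and a) and not c)), 0
2. (c implies a) and ((not a and a) and not c), 0   [Box-rule on 1 via 0R0]
3. c implies a, 0   [and-rule on 2]
4. (not a and a) and not c, 0   [and-rule on 2]
5. not a and a, 0   [and-rule on 4]
6. not c, 0   [and-rule on 4]
7. not a, 0   [and-rule on 5]
8. a, 0   [and-rule on 5]
Accessibility: 0R0
Branch closes: a and not a both at 0.
Every branch closes (one shown): unsatisfiable in T, hence also in S4, S5 (every S4/S5-frame is a T-frame).
K-tableau for the formula:
1. Box ((c implies a) and ((not a and a) and not c)), 0
Complete open branch: satisfiable in K.

K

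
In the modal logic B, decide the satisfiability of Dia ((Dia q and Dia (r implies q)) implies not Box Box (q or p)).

Yes, satisfiable

1. Dia ((Dia q and Dia (r implies q)) implies not Box Box (q or p)), u
2. (Dia q and Dia (r implies q)) implies not Box Box (q or p), v   [Dia-rule on 1: fresh world v, uRv]
3. not Box Box (q or p), v   [implies-rule on 2 (branches; this branch)]
4. not Box (q or p), w   [neg-Box-rule on 3: fresh world w, vRw]
5. not (q or p), x   [neg-Box-rule on 4: fresh world x, wRx]
6. not q, x   [neg-or-rule on 5]
7. not p, x   [neg-or-rule on 5]
Accessibility: uRu, uRv, vRu, vRv, vRw, wRv, wRw, wRx, xRw, xRx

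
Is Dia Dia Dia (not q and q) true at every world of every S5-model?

Tableau for the negation not Dia Dia Dia (not q and q):
1. not Dia Dia Dia (not q and q), 0
2. not Dia Dia (not q and q), 0   [neg-Dia-rule on 1 via 0R0]
3. not Dia (not q and q), 0   [neg-Dia-rule on 2 via 0R0]
4. not (not q and q), 0   [neg-Dia-rule on 3 via 0R0]
5. not q, 0   [neg-and-rule on 4 (branches; this branch)]
Accessibility: 0R0
The negation has an open branch (countermodel exists).

Invalid (countermodel exists)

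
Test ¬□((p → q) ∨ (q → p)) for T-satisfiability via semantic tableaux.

No, unsatisfiable

1. ¬□((p → q) ∨ (q → p)), 0
2. ¬((p → q) ∨ (q → p)), 1   [¬□-rule on 1: fresh world 1, 0R1]
3. ¬(p → q), 1   [¬∨-rule on 2]
4. ¬(q → p), 1   [¬∨-rule on 2]
5. p, 1   [¬→-rule on 3]
6. ¬q, 1   [¬→-rule on 3]
7. q, 1   [¬→-rule on 4]
8. ¬p, 1   [¬→-rule on 4]
Accessibility: 0R0, 0R1, 1R1
Branch closes: q and ¬q both at 1.
All branches of the tableau close; one closing branch shown above.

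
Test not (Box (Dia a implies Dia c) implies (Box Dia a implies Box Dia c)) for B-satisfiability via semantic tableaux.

1. not (Box (Dia a implies Dia c) implies (Box Dia a implies Box Dia c)), w0
2. Box (Dia a implies Dia c), w0
3. not (Box Dia a implies Box Dia c), w0
4. Box Dia a, w0
5. not Box Dia c, w0
6. Dia a implies Dia c, w0
7. Dia a, w0
8. Dia c, w0
9. not Dia c, w1
10. Dia a implies Dia c, w1
11. Dia a, w1
12. not c, w0
13. not c, w1
14. Dia c, w1
15. a, w2
16. Dia a implies Dia c, w2
17. Dia a, w2
18. Dia c, w2
19. c, w3
20. Dia a implies Dia c, w3
21. Dia a, w3
22. not Dia a, w3
23. not a, w0
24. not a, w3
25. a, w4
26. not c, w4
27. c, w5
28. not c, w5
Accessibility: w0Rw0, w0Rw1, w0Rw2, w0Rw3, w1Rw0, w1Rw1, w1Rw4, w1Rw5, w2Rw0, w2Rw2, w3Rw0, w3Rw3, w4Rw1, w4Rw4, w5Rw1, w5Rw5
Branch closes: c and not c both at w5.
(One branch shown.) All branches close.

No, unsatisfiable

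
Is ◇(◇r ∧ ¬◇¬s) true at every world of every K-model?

Tableau for the negation ¬◇(◇r ∧ ¬◇¬s):
1. ¬◇(◇r ∧ ¬◇¬s), 0
The negation has an open branch (countermodel exists).

No, not valid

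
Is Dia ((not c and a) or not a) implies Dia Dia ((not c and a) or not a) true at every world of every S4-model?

Tableau for the negation not (Dia ((not c and a) or not a) implies Dia Dia ((not c and a) or not a)):
1. not (Dia ((not c and a) or not a) implies Dia Dia ((not c and a) or not a)), u
2. Dia ((not c and a) or not a), u
3. not Dia Dia ((not c and a) or not a), u
4. not Dia ((not c and a) or not a), u
5. not ((not c and a) or not a), u
6. not (not c and a), u
7. a, u
8. c, u
9. (not c and a) or not a, v
10. not Dia ((not c and a) or not a), v
11. not ((not c and a) or not a), v
12. not (not c and a), v
13. a, v
14. not c and a, v
15. not c, v
16. not a, v
Accessibility: uRu, uRv, vRv
Branch closes: a and not a both at v.
All branches of the negation close; one closing branch shown above.

Valid in S4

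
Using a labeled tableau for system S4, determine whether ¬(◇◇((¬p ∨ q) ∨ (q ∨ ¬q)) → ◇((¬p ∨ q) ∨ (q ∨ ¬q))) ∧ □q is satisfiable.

1. ¬(◇◇((¬p ∨ q) ∨ (q ∨ ¬q)) → ◇((¬p ∨ q) ∨ (q ∨ ¬q))) ∧ □q, w0
2. ¬(◇◇((¬p ∨ q) ∨ (q ∨ ¬q)) → ◇((¬p ∨ q) ∨ (q ∨ ¬q))), w0
3. □q, w0
4. ◇◇((¬p ∨ q) ∨ (q ∨ ¬q)), w0
5. ¬◇((¬p ∨ q) ∨ (q ∨ ¬q)), w0
6. q, w0
7. ¬((¬p ∨ q) ∨ (q ∨ ¬q)), w0
8. ¬(¬p ∨ q), w0
9. ¬(q ∨ ¬q), w0
10. p, w0
11. ¬q, w0
Accessibility: w0Rw0
Branch closes: q and ¬q both at w0.
(One branch shown.) All branches close.

Unsatisfiable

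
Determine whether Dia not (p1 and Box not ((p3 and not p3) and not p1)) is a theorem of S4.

Not valid

Tableau for the negation not Dia not (p1 and Box not ((p3 and not p3) and not p1)):
1. not Dia not (p1 and Box not ((p3 and not p3) and not p1)), u
2. p1 and Box not ((p3 and not p3) and not p1), u
3. p1, u
4. Box not ((p3 and not p3) and not p1), u
5. not ((p3 and not p3) and not p1), u
Accessibility: uRu
The negation has an open branch (countermodel exists).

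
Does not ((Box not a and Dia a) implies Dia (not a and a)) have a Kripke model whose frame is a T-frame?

Unsatisfiable (every branch closes)

1. not ((Box not a and Dia a) implies Dia (not a and a)), 0
2. Box not a and Dia a, 0
3. not Dia (not a and a), 0
4. Box not a, 0
5. Dia a, 0
6. not (not a and a), 0
7. not a, 0
8. a, 1
9. not (not a and a), 1
10. not a, 1
Accessibility: 0R0, 0R1, 1R1
Branch closes: a and not a both at 1.
All branches of the tableau close; one closing branch shown above.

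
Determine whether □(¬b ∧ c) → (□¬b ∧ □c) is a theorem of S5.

Valid

Tableau for the negation ¬(□(¬b ∧ c) → (□¬b ∧ □c)):
1. ¬(□(¬b ∧ c) → (□¬b ∧ □c)), u
2. □(¬b ∧ c), u   [¬→-rule on 1]
3. ¬(□¬b ∧ □c), u   [¬→-rule on 1]
4. ¬b ∧ c, u   [□-rule on 2 via uRu]
5. ¬b, u   [∧-rule on 4]
6. c, u   [∧-rule on 4]
7. ¬□c, u   [¬∧-rule on 3 (branches; this branch)]
8. ¬c, v   [¬□-rule on 7: fresh world v, uRv]
9. ¬b ∧ c, v   [□-rule on 2 via uRv]
10. ¬b, v   [∧-rule on 9]
11. c, v   [∧-rule on 9]
Accessibility: uRu, uRv, vRu, vRv
Branch closes: c and ¬c both at v.
All branches of the negation close; one closing branch shown above.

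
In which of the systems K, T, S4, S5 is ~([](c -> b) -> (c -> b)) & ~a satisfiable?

T-tableau for the formula:
1. ~([](c -> b) -> (c -> b)) & ~a, u
2. ~([](c -> b) -> (c -> b)), u
3. ~a, u
4. [](c -> b), u
5. ~(c -> b), u
6. c, u
7. ~b, u
8. c -> b, u
9. b, u
Accessibility: uRu
Branch closes: b and ~b both at u.
Every branch closes (one shown): unsatisfiable in T, hence also in S4, S5 (every S4/S5-frame is a T-frame).
K-tableau for the formula:
1. ~([](c -> b) -> (c -> b)) & ~a, u
2. ~([](c -> b) -> (c -> b)), u
3. ~a, u
4. [](c -> b), u
5. ~(c -> b), u
6. c, u
7. ~b, u
Complete open branch: satisfiable in K.

K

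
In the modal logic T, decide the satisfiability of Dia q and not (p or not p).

1. Dia q and not (p or not p), u
2. Dia q, u   [and-rule on 1]
3. not (p or not p), u   [and-rule on 1]
4. not p, u   [neg-or-rule on 3]
5. p, u   [neg-or-rule on 3]
Accessibility: uRu
Branch closes: p and not p both at u.
Every branch closes; the branch above is one of them.

No, unsatisfiable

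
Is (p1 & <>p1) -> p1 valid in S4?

Tableau for the negation ~((p1 & <>p1) -> p1):
1. ~((p1 & <>p1) -> p1), w0
2. p1 & <>p1, w0
3. ~p1, w0
4. p1, w0
5. <>p1, w0
Accessibility: w0Rw0
Branch closes: p1 and ~p1 both at w0.
Every branch of the negation's tableau closes; the branch above is one of them.

Yes, valid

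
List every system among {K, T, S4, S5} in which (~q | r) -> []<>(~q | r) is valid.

S4-tableau for the negation ~((~q | r) -> []<>(~q | r)):
1. ~((~q | r) -> []<>(~q | r)), 0
2. ~q | r, 0   [~->-rule on 1]
3. ~[]<>(~q | r), 0   [~->-rule on 1]
4. r, 0   [|-rule on 2 (branches; this branch)]
5. ~<>(~q | r), 1   [~[]-rule on 3: fresh world 1, 0R1]
6. ~(~q | r), 1   [~<>-rule on 5 via 1R1]
7. q, 1   [~|-rule on 6]
8. ~r, 1   [~|-rule on 6]
Accessibility: 0R0, 0R1, 1R1
Complete open branch: countermodel on an S4-frame, so not valid in S4, nor in K, T (the same frame is also a K-frame and a T-frame).
S5-tableau for the negation ~((~q | r) -> []<>(~q | r)):
1. ~((~q | r) -> []<>(~q | r)), 0
2. ~q | r, 0   [~->-rule on 1]
3. ~[]<>(~q | r), 0   [~->-rule on 1]
4. r, 0   [|-rule on 2 (branches; this branch)]
5. ~<>(~q | r), 1   [~[]-rule on 3: fresh world 1, 0R1]
6. ~(~q | r), 0   [~<>-rule on 5 via 1R0]
7. q, 0   [~|-rule on 6]
8. ~r, 0   [~|-rule on 6]
Accessibility: 0R0, 0R1, 1R0, 1R1
Branch closes: r and ~r both at 0.
Every branch closes (one shown): valid in S5.

S5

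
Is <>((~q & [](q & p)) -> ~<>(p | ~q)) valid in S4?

Yes, valid

Tableau for the negation ~<>((~q & [](q & p)) -> ~<>(p | ~q)):
1. ~<>((~q & [](q & p)) -> ~<>(p | ~q)), u
2. ~((~q & [](q & p)) -> ~<>(p | ~q)), u
3. ~q & [](q & p), u
4. <>(p | ~q), u
5. ~q, u
6. [](q & p), u
7. q & p, u
8. q, u
9. p, u
Accessibility: uRu
Branch closes: q and ~q both at u.
All branches of the negation close; one closing branch shown above.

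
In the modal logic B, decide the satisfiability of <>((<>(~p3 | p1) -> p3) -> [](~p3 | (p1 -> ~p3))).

1. <>((<>(~p3 | p1) -> p3) -> [](~p3 | (p1 -> ~p3))), 0
2. (<>(~p3 | p1) -> p3) -> [](~p3 | (p1 -> ~p3)), 1
3. [](~p3 | (p1 -> ~p3)), 1
4. ~p3 | (p1 -> ~p3), 0
5. ~p3 | (p1 -> ~p3), 1
6. p1 -> ~p3, 0
7. p1 -> ~p3, 1
8. ~p3, 0
9. ~p3, 1
Accessibility: 0R0, 0R1, 1R0, 1R1

Satisfiable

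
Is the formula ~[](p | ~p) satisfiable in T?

No, unsatisfiable

1. ~[](p | ~p), u
2. ~(p | ~p), v   [~[]-rule on 1: fresh world v, uRv]
3. ~p, v   [~|-rule on 2]
4. p, v   [~|-rule on 2]
Accessibility: uRu, uRv, vRv
Branch closes: p and ~p both at v.
All branches of the tableau close; one closing branch shown above.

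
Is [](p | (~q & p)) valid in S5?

No, not valid

Tableau for the negation ~[](p | (~q & p)):
1. ~[](p | (~q & p)), w0
2. ~(p | (~q & p)), w1
3. ~p, w1
4. ~(~q & p), w1
Accessibility: w0Rw0, w0Rw1, w1Rw0, w1Rw1
The negation has an open branch (countermodel exists).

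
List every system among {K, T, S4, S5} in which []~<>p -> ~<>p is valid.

K-tableau for the negation ~([]~<>p -> ~<>p):
1. ~([]~<>p -> ~<>p), w0
2. []~<>p, w0   [~->-rule on 1]
3. <>p, w0   [~->-rule on 1]
4. p, w1   [<>-rule on 3: fresh world w1, w0Rw1]
5. ~<>p, w1   [[]-rule on 2 via w0Rw1]
Accessibility: w0Rw1
Complete open branch: countermodel on a K-frame, so not valid in K.
T-tableau for the negation ~([]~<>p -> ~<>p):
1. ~([]~<>p -> ~<>p), w0
2. []~<>p, w0   [~->-rule on 1]
3. <>p, w0   [~->-rule on 1]
4. ~<>p, w0   [[]-rule on 2 via w0Rw0]
5. ~p, w0   [~<>-rule on 4 via w0Rw0]
6. p, w1   [<>-rule on 3: fresh world w1, w0Rw1]
7. ~<>p, w1   [[]-rule on 2 via w0Rw1]
8. ~p, w1   [~<>-rule on 4 via w0Rw1]
Accessibility: w0Rw0, w0Rw1, w1Rw1
Branch closes: p and ~p both at w1.
Every branch closes (one shown): valid in T, hence also in S4, S5 (every theorem of T is a theorem of S4 and S5).

T, S4, S5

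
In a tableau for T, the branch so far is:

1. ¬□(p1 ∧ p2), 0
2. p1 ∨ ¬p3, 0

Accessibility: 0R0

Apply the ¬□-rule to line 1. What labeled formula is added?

a fresh world 1 with 0R1, and ¬(p1 ∧ p2) at 1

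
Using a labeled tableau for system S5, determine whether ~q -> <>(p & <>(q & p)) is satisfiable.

Satisfiable (open branch found)

1. ~q -> <>(p & <>(q & p)), w0
2. <>(p & <>(q & p)), w0   [->-rule on 1 (branches; this branch)]
3. p & <>(q & p), w1   [<>-rule on 2: fresh world w1, w0Rw1]
4. p, w1   [&-rule on 3]
5. <>(q & p), w1   [&-rule on 3]
6. q & p, w2   [<>-rule on 5: fresh world w2, w1Rw2]
7. q, w2   [&-rule on 6]
8. p, w2   [&-rule on 6]
Accessibility: w0Rw0, w0Rw1, w0Rw2, w1Rw0, w1Rw1, w1Rw2, w2Rw0, w2Rw1, w2Rw2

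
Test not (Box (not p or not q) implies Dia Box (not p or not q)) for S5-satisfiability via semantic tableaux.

1. not (Box (not p or not q) implies Dia Box (not p or not q)), u
2. Box (not p or not q), u   [neg-implies-rule on 1]
3. not Dia Box (not p or not q), u   [neg-implies-rule on 1]
4. not p or not q, u   [Box-rule on 2 via uRu]
5. not Box (not p or not q), u   [neg-Dia-rule on 3 via uRu]
6. not q, u   [or-rule on 4 (branches; this branch)]
7. not (not p or not q), v   [neg-Box-rule on 5: fresh world v, uRv]
8. p, v   [neg-or-rule on 7]
9. q, v   [neg-or-rule on 7]
10. not p or not q, v   [Box-rule on 2 via uRv]
11. not Box (not p or not q), v   [neg-Dia-rule on 3 via uRv]
12. not q, v   [or-rule on 10 (branches; this branch)]
Accessibility: uRu, uRv, vRu, vRv
Branch closes: q and not q both at v.
All branches of the tableau close; one closing branch shown above.

Unsatisfiable (every branch closes)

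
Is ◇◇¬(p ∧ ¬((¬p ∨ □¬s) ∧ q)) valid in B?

Tableau for the negation ¬◇◇¬(p ∧ ¬((¬p ∨ □¬s) ∧ q)):
1. ¬◇◇¬(p ∧ ¬((¬p ∨ □¬s) ∧ q)), 0
2. ¬◇¬(p ∧ ¬((¬p ∨ □¬s) ∧ q)), 0
3. p ∧ ¬((¬p ∨ □¬s) ∧ q), 0
4. p, 0
5. ¬((¬p ∨ □¬s) ∧ q), 0
6. ¬q, 0
Accessibility: 0R0
The negation has an open branch (countermodel exists).

No, not valid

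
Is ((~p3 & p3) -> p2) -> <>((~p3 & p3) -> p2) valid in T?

Tableau for the negation ~(((~p3 & p3) -> p2) -> <>((~p3 & p3) -> p2)):
1. ~(((~p3 & p3) -> p2) -> <>((~p3 & p3) -> p2)), 0
2. (~p3 & p3) -> p2, 0
3. ~<>((~p3 & p3) -> p2), 0
4. ~((~p3 & p3) -> p2), 0
5. ~p3 & p3, 0
6. ~p2, 0
7. ~p3, 0
8. p3, 0
Accessibility: 0R0
Branch closes: p3 and ~p3 both at 0.
All branches of the negation close; one closing branch shown above.

Yes, valid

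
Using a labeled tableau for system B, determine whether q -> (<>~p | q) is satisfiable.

Satisfiable (open branch found)

1. q -> (<>~p | q), w0
2. <>~p | q, w0
3. q, w0
Accessibility: w0Rw0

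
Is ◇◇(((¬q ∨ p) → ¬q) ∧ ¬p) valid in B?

Not valid

Tableau for the negation ¬◇◇(((¬q ∨ p) → ¬q) ∧ ¬p):
1. ¬◇◇(((¬q ∨ p) → ¬q) ∧ ¬p), u
2. ¬◇(((¬q ∨ p) → ¬q) ∧ ¬p), u
3. ¬(((¬q ∨ p) → ¬q) ∧ ¬p), u
4. p, u
Accessibility: uRu
The negation has an open branch (countermodel exists).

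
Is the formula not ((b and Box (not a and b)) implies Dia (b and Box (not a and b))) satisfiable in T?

Unsatisfiable

1. not ((b and Box (not a and b)) implies Dia (b and Box (not a and b))), w0
2. b and Box (not a and b), w0
3. not Dia (b and Box (not a and b)), w0
4. b, w0
5. Box (not a and b), w0
6. not (b and Box (not a and b)), w0
7. not a and b, w0
8. not a, w0
9. not Box (not a and b), w0
10. not (not a and b), w1
11. not (b and Box (not a and b)), w1
12. not a and b, w1
13. not a, w1
14. b, w1
15. not b, w1
Accessibility: w0Rw0, w0Rw1, w1Rw1
Branch closes: b and not b both at w1.
(One branch shown.) All branches close.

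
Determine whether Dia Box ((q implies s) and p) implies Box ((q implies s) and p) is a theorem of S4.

Tableau for the negation not (Dia Box ((q implies s) and p) implies Box ((q implies s) and p)):
1. not (Dia Box ((q implies s) and p) implies Box ((q implies s) and p)), u
2. Dia Box ((q implies s) and p), u   [neg-implies-rule on 1]
3. not Box ((q implies s) and p), u   [neg-implies-rule on 1]
4. Box ((q implies s) and p), v   [Dia-rule on 2: fresh world v, uRv]
5. (q implies s) and p, v   [Box-rule on 4 via vRv]
6. q implies s, v   [and-rule on 5]
7. p, v   [and-rule on 5]
8. s, v   [implies-rule on 6 (branches; this branch)]
9. not ((q implies s) and p), w   [neg-Box-rule on 3: fresh world w, uRw]
10. not p, w   [neg-and-rule on 9 (branches; this branch)]
Accessibility: uRu, uRv, uRw, vRv, wRw
The negation has an open branch (countermodel exists).

No, not valid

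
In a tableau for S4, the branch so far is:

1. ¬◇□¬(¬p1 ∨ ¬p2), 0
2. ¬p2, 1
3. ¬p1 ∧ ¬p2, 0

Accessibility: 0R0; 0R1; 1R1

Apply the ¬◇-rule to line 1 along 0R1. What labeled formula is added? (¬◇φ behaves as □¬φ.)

¬◇φ behaves as □¬φ: propagate the negated body to each accessible world.

¬□¬(¬p1 ∨ ¬p2), 1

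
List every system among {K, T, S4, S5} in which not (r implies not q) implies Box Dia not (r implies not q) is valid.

S5-tableau for the negation not (not (r implies not q) implies Box Dia not (r implies not q)):
1. not (not (r implies not q) implies Box Dia not (r implies not q)), w0
2. not (r implies not q), w0
3. not Box Dia not (r implies not q), w0
4. r, w0
5. q, w0
6. not Dia not (r implies not q), w1
7. r implies not q, w0
8. r implies not q, w1
9. not q, w0
Accessibility: w0Rw0, w0Rw1, w1Rw0, w1Rw1
Branch closes: q and not q both at w0.
Every branch closes (one shown): valid in S5.
S4-tableau for the negation not (not (r implies not q) implies Box Dia not (r implies not q)):
1. not (not (r implies not q) implies Box Dia not (r implies not q)), w0
2. not (r implies not q), w0
3. not Box Dia not (r implies not q), w0
4. r, w0
5. q, w0
6. not Dia not (r implies not q), w1
7. r implies not q, w1
8. not q, w1
Accessibility: w0Rw0, w0Rw1, w1Rw1
Complete open branch: countermodel on an S4-frame, so not valid in S4, nor in K, T (the same frame is also a K-frame and a T-frame).

S5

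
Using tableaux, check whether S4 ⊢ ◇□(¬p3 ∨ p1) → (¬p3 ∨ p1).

Tableau for the negation ¬(◇□(¬p3 ∨ p1) → (¬p3 ∨ p1)):
1. ¬(◇□(¬p3 ∨ p1) → (¬p3 ∨ p1)), w0
2. ◇□(¬p3 ∨ p1), w0
3. ¬(¬p3 ∨ p1), w0
4. p3, w0
5. ¬p1, w0
6. □(¬p3 ∨ p1), w1
7. ¬p3 ∨ p1, w1
8. p1, w1
Accessibility: w0Rw0, w0Rw1, w1Rw1
The negation has an open branch (countermodel exists).

Not valid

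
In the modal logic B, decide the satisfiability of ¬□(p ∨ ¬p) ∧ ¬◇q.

1. ¬□(p ∨ ¬p) ∧ ¬◇q, w0
2. ¬□(p ∨ ¬p), w0   [∧-rule on 1]
3. ¬◇q, w0   [∧-rule on 1]
4. ¬q, w0   [¬◇-rule on 3 via w0Rw0]
5. ¬(p ∨ ¬p), w1   [¬□-rule on 2: fresh world w1, w0Rw1]
6. ¬p, w1   [¬∨-rule on 5]
7. p, w1   [¬∨-rule on 5]
Accessibility: w0Rw0, w0Rw1, w1Rw0, w1Rw1
Branch closes: p and ¬p both at w1.
(One branch shown.) All branches close.

No, unsatisfiable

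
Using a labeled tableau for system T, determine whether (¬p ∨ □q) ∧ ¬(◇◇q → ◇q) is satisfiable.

1. (¬p ∨ □q) ∧ ¬(◇◇q → ◇q), w0
2. ¬p ∨ □q, w0
3. ¬(◇◇q → ◇q), w0
4. ◇◇q, w0
5. ¬◇q, w0
6. ¬q, w0
7. ¬p, w0
8. ◇q, w1
9. ¬q, w1
10. q, w2
Accessibility: w0Rw0, w0Rw1, w1Rw1, w1Rw2, w2Rw2

Satisfiable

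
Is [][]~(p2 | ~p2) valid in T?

Tableau for the negation ~[][]~(p2 | ~p2):
1. ~[][]~(p2 | ~p2), u
2. ~[]~(p2 | ~p2), v
3. p2 | ~p2, w
4. ~p2, w
Accessibility: uRu, uRv, vRv, vRw, wRw
The negation has an open branch (countermodel exists).

No, not valid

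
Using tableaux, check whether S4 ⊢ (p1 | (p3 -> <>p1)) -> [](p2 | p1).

Invalid (countermodel exists)

Tableau for the negation ~((p1 | (p3 -> <>p1)) -> [](p2 | p1)):
1. ~((p1 | (p3 -> <>p1)) -> [](p2 | p1)), w0
2. p1 | (p3 -> <>p1), w0
3. ~[](p2 | p1), w0
4. p3 -> <>p1, w0
5. <>p1, w0
6. ~(p2 | p1), w1
7. ~p2, w1
8. ~p1, w1
9. p1, w2
Accessibility: w0Rw0, w0Rw1, w0Rw2, w1Rw1, w2Rw2
The negation has an open branch (countermodel exists).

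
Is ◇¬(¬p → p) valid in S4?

Tableau for the negation ¬◇¬(¬p → p):
1. ¬◇¬(¬p → p), w0
2. ¬p → p, w0   [¬◇-rule on 1 via w0Rw0]
3. p, w0   [→-rule on 2 (branches; this branch)]
Accessibility: w0Rw0
The negation has an open branch (countermodel exists).

No, not valid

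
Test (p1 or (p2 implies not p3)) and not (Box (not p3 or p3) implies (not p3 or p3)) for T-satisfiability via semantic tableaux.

1. (p1 or (p2 implies not p3)) and not (Box (not p3 or p3) implies (not p3 or p3)), 0
2. p1 or (p2 implies not p3), 0
3. not (Box (not p3 or p3) implies (not p3 or p3)), 0
4. Box (not p3 or p3), 0
5. not (not p3 or p3), 0
6. p3, 0
7. not p3, 0
Accessibility: 0R0
Branch closes: p3 and not p3 both at 0.
All branches of the tableau close; one closing branch shown above.

Unsatisfiable (every branch closes)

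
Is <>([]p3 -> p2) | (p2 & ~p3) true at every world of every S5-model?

Invalid (countermodel exists)

Tableau for the negation ~(<>([]p3 -> p2) | (p2 & ~p3)):
1. ~(<>([]p3 -> p2) | (p2 & ~p3)), u
2. ~<>([]p3 -> p2), u
3. ~(p2 & ~p3), u
4. ~([]p3 -> p2), u
5. []p3, u
6. ~p2, u
7. p3, u
Accessibility: uRu
The negation has an open branch (countermodel exists).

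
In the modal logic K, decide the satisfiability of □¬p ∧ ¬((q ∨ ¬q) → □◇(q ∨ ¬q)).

1. □¬p ∧ ¬((q ∨ ¬q) → □◇(q ∨ ¬q)), 0
2. □¬p, 0
3. ¬((q ∨ ¬q) → □◇(q ∨ ¬q)), 0
4. q ∨ ¬q, 0
5. ¬□◇(q ∨ ¬q), 0
6. ¬q, 0
7. ¬◇(q ∨ ¬q), 1
8. ¬p, 1
Accessibility: 0R1

Satisfiable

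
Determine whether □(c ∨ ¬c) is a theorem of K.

Tableau for the negation ¬□(c ∨ ¬c):
1. ¬□(c ∨ ¬c), u
2. ¬(c ∨ ¬c), v   [¬□-rule on 1: fresh world v, uRv]
3. ¬c, v   [¬∨-rule on 2]
4. c, v   [¬∨-rule on 2]
Accessibility: uRv
Branch closes: c and ¬c both at v.
All branches of the negation close; one closing branch shown above.

Yes, valid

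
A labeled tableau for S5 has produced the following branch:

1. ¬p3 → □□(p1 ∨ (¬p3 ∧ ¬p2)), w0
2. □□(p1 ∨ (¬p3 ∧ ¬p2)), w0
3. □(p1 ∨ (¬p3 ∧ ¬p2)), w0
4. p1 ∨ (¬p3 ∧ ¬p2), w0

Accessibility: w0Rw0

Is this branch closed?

No world carries both an atom and its negation.

No, open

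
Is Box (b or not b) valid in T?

Yes, valid

Tableau for the negation not Box (b or not b):
1. not Box (b or not b), w0
2. not (b or not b), w1
3. not b, w1
4. b, w1
Accessibility: w0Rw0, w0Rw1, w1Rw1
Branch closes: b and not b both at w1.
Every branch of the negation's tableau closes; the branch above is one of them.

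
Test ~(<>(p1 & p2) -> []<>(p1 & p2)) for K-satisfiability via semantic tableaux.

Satisfiable

1. ~(<>(p1 & p2) -> []<>(p1 & p2)), 0
2. <>(p1 & p2), 0
3. ~[]<>(p1 & p2), 0
4. p1 & p2, 1
5. p1, 1
6. p2, 1
7. ~<>(p1 & p2), 2
Accessibility: 0R1, 0R2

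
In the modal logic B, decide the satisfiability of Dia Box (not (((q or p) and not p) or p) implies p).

1. Dia Box (not (((q or p) and not p) or p) implies p), w0
2. Box (not (((q or p) and not p) or p) implies p), w1
3. not (((q or p) and not p) or p) implies p, w0
4. not (((q or p) and not p) or p) implies p, w1
5. p, w0
6. p, w1
Accessibility: w0Rw0, w0Rw1, w1Rw0, w1Rw1

Satisfiable (open branch found)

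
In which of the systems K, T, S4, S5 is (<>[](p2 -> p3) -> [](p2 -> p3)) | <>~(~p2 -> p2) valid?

S5-tableau for the negation ~((<>[](p2 -> p3) -> [](p2 -> p3)) | <>~(~p2 -> p2)):
1. ~((<>[](p2 -> p3) -> [](p2 -> p3)) | <>~(~p2 -> p2)), w0
2. ~(<>[](p2 -> p3) -> [](p2 -> p3)), w0   [~|-rule on 1]
3. ~<>~(~p2 -> p2), w0   [~|-rule on 1]
4. <>[](p2 -> p3), w0   [~->-rule on 2]
5. ~[](p2 -> p3), w0   [~->-rule on 2]
6. ~p2 -> p2, w0   [~<>-rule on 3 via w0Rw0]
7. p2, w0   [->-rule on 6 (branches; this branch)]
8. [](p2 -> p3), w1   [<>-rule on 4: fresh world w1, w0Rw1]
9. ~p2 -> p2, w1   [~<>-rule on 3 via w0Rw1]
10. p2 -> p3, w0   [[]-rule on 8 via w1Rw0]
11. p2 -> p3, w1   [[]-rule on 8 via w1Rw1]
12. p2, w1   [->-rule on 9 (branches; this branch)]
13. p3, w0   [->-rule on 10 (branches; this branch)]
14. p3, w1   [->-rule on 11 (branches; this branch)]
15. ~(p2 -> p3), w2   [~[]-rule on 5: fresh world w2, w0Rw2]
16. p2, w2   [~->-rule on 15]
17. ~p3, w2   [~->-rule on 15]
18. ~p2 -> p2, w2   [~<>-rule on 3 via w0Rw2]
19. p2 -> p3, w2   [[]-rule on 8 via w1Rw2]
20. p3, w2   [->-rule on 19 (branches; this branch)]
Accessibility: w0Rw0, w0Rw1, w0Rw2, w1Rw0, w1Rw1, w1Rw2, w2Rw0, w2Rw1, w2Rw2
Branch closes: p3 and ~p3 both at w2.
Every branch closes (one shown): valid in S5.
S4-tableau for the negation ~((<>[](p2 -> p3) -> [](p2 -> p3)) | <>~(~p2 -> p2)):
1. ~((<>[](p2 -> p3) -> [](p2 -> p3)) | <>~(~p2 -> p2)), w0
2. ~(<>[](p2 -> p3) -> [](p2 -> p3)), w0   [~|-rule on 1]
3. ~<>~(~p2 -> p2), w0   [~|-rule on 1]
4. <>[](p2 -> p3), w0   [~->-rule on 2]
5. ~[](p2 -> p3), w0   [~->-rule on 2]
6. ~p2 -> p2, w0   [~<>-rule on 3 via w0Rw0]
7. p2, w0   [->-rule on 6 (branches; this branch)]
8. [](p2 -> p3), w1   [<>-rule on 4: fresh world w1, w0Rw1]
9. ~p2 -> p2, w1   [~<>-rule on 3 via w0Rw1]
10. p2 -> p3, w1   [[]-rule on 8 via w1Rw1]
11. p2, w1   [->-rule on 9 (branches; this branch)]
12. p3, w1   [->-rule on 10 (branches; this branch)]
13. ~(p2 -> p3), w2   [~[]-rule on 5: fresh world w2, w0Rw2]
14. p2, w2   [~->-rule on 13]
15. ~p3, w2   [~->-rule on 13]
16. ~p2 -> p2, w2   [~<>-rule on 3 via w0Rw2]
Accessibility: w0Rw0, w0Rw1, w0Rw2, w1Rw1, w2Rw2
Complete open branch: countermodel on an S4-frame, so not valid in S4, nor in K, T (the same frame is also a K-frame and a T-frame).

S5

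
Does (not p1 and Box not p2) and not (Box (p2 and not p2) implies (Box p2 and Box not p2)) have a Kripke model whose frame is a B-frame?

1. (not p1 and Box not p2) and not (Box (p2 and not p2) implies (Box p2 and Box not p2)), u
2. not p1 and Box not p2, u   [and-rule on 1]
3. not (Box (p2 and not p2) implies (Box p2 and Box not p2)), u   [and-rule on 1]
4. not p1, u   [and-rule on 2]
5. Box not p2, u   [and-rule on 2]
6. Box (p2 and not p2), u   [neg-implies-rule on 3]
7. not (Box p2 and Box not p2), u   [neg-implies-rule on 3]
8. not p2, u   [Box-rule on 5 via uRu]
9. p2 and not p2, u   [Box-rule on 6 via uRu]
10. p2, u   [and-rule on 9]
Accessibility: uRu
Branch closes: p2 and not p2 both at u.
(One branch shown.) All branches close.

Unsatisfiable (every branch closes)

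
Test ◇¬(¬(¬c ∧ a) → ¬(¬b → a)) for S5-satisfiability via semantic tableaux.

Satisfiable (open branch found)

1. ◇¬(¬(¬c ∧ a) → ¬(¬b → a)), w0
2. ¬(¬(¬c ∧ a) → ¬(¬b → a)), w1   [◇-rule on 1: fresh world w1, w0Rw1]
3. ¬(¬c ∧ a), w1   [¬→-rule on 2]
4. ¬b → a, w1   [¬→-rule on 2]
5. ¬a, w1   [¬∧-rule on 3 (branches; this branch)]
6. b, w1   [→-rule on 4 (branches; this branch)]
Accessibility: w0Rw0, w0Rw1, w1Rw0, w1Rw1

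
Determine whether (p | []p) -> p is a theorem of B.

Valid

Tableau for the negation ~((p | []p) -> p):
1. ~((p | []p) -> p), w0
2. p | []p, w0
3. ~p, w0
4. []p, w0
5. p, w0
Accessibility: w0Rw0
Branch closes: p and ~p both at w0.
Every branch of the negation's tableau closes; the branch above is one of them.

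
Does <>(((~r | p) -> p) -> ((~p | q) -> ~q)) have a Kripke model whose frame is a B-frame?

Yes, satisfiable

1. <>(((~r | p) -> p) -> ((~p | q) -> ~q)), w0
2. ((~r | p) -> p) -> ((~p | q) -> ~q), w1   [<>-rule on 1: fresh world w1, w0Rw1]
3. (~p | q) -> ~q, w1   [->-rule on 2 (branches; this branch)]
4. ~q, w1   [->-rule on 3 (branches; this branch)]
Accessibility: w0Rw0, w0Rw1, w1Rw0, w1Rw1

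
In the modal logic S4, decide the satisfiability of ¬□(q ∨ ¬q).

1. ¬□(q ∨ ¬q), 0
2. ¬(q ∨ ¬q), 1   [¬□-rule on 1: fresh world 1, 0R1]
3. ¬q, 1   [¬∨-rule on 2]
4. q, 1   [¬∨-rule on 2]
Accessibility: 0R0, 0R1, 1R1
Branch closes: q and ¬q both at 1.
(One branch shown.) All branches close.

No, unsatisfiable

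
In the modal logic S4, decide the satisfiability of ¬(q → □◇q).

1. ¬(q → □◇q), u
2. q, u
3. ¬□◇q, u
4. ¬◇q, v
5. ¬q, v
Accessibility: uRu, uRv, vRv

Satisfiable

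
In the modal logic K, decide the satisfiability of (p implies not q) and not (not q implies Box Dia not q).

1. (p implies not q) and not (not q implies Box Dia not q), 0
2. p implies not q, 0
3. not (not q implies Box Dia not q), 0
4. not q, 0
5. not Box Dia not q, 0
6. not Dia not q, 1
Accessibility: 0R1

Satisfiable (open branch found)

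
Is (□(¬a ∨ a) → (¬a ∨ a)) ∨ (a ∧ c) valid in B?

Tableau for the negation ¬((□(¬a ∨ a) → (¬a ∨ a)) ∨ (a ∧ c)):
1. ¬((□(¬a ∨ a) → (¬a ∨ a)) ∨ (a ∧ c)), 0
2. ¬(□(¬a ∨ a) → (¬a ∨ a)), 0   [¬∨-rule on 1]
3. ¬(a ∧ c), 0   [¬∨-rule on 1]
4. □(¬a ∨ a), 0   [¬→-rule on 2]
5. ¬(¬a ∨ a), 0   [¬→-rule on 2]
6. a, 0   [¬∨-rule on 5]
7. ¬a, 0   [¬∨-rule on 5]
Accessibility: 0R0
Branch closes: a and ¬a both at 0.
All branches of the negation close; one closing branch shown above.

Yes, valid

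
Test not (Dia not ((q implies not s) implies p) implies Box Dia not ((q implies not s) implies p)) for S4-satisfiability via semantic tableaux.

1. not (Dia not ((q implies not s) implies p) implies Box Dia not ((q implies not s) implies p)), 0
2. Dia not ((q implies not s) implies p), 0   [neg-implies-rule on 1]
3. not Box Dia not ((q implies not s) implies p), 0   [neg-implies-rule on 1]
4. not ((q implies not s) implies p), 1   [Dia-rule on 2: fresh world 1, 0R1]
5. q implies not s, 1   [neg-implies-rule on 4]
6. not p, 1   [neg-implies-rule on 4]
7. not s, 1   [implies-rule on 5 (branches; this branch)]
8. not Dia not ((q implies not s) implies p), 2   [neg-Box-rule on 3: fresh world 2, 0R2]
9. (q implies not s) implies p, 2   [neg-Dia-rule on 8 via 2R2]
10. p, 2   [implies-rule on 9 (branches; this branch)]
Accessibility: 0R0, 0R1, 0R2, 1R1, 2R2

Yes, satisfiable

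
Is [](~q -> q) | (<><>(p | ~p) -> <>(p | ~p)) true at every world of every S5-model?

Valid

Tableau for the negation ~([](~q -> q) | (<><>(p | ~p) -> <>(p | ~p))):
1. ~([](~q -> q) | (<><>(p | ~p) -> <>(p | ~p))), w0
2. ~[](~q -> q), w0
3. ~(<><>(p | ~p) -> <>(p | ~p)), w0
4. <><>(p | ~p), w0
5. ~<>(p | ~p), w0
6. ~(p | ~p), w0
7. ~p, w0
8. p, w0
Accessibility: w0Rw0
Branch closes: p and ~p both at w0.
Every branch of the negation's tableau closes; the branch above is one of them.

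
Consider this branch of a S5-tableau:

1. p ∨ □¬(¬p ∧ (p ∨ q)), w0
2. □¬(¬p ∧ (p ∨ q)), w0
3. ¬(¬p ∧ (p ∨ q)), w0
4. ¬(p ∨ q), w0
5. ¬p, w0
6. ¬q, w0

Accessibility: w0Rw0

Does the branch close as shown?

No world carries both an atom and its negation.

Not closed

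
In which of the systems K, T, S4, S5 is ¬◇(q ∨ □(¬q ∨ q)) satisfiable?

K-tableau for the formula:
1. ¬◇(q ∨ □(¬q ∨ q)), 0
Complete open branch: satisfiable in K.
T-tableau for the formula:
1. ¬◇(q ∨ □(¬q ∨ q)), 0
2. ¬(q ∨ □(¬q ∨ q)), 0   [¬◇-rule on 1 via 0R0]
3. ¬q, 0   [¬∨-rule on 2]
4. ¬□(¬q ∨ q), 0   [¬∨-rule on 2]
5. ¬(¬q ∨ q), 1   [¬□-rule on 4: fresh world 1, 0R1]
6. q, 1   [¬∨-rule on 5]
7. ¬q, 1   [¬∨-rule on 5]
Accessibility: 0R0, 0R1, 1R1
Branch closes: q and ¬q both at 1.
Every branch closes (one shown): unsatisfiable in T, hence also in S4, S5 (every S4/S5-frame is a T-frame).

K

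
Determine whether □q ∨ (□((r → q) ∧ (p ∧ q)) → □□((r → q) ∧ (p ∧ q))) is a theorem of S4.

Tableau for the negation ¬(□q ∨ (□((r → q) ∧ (p ∧ q)) → □□((r → q) ∧ (p ∧ q)))):
1. ¬(□q ∨ (□((r → q) ∧ (p ∧ q)) → □□((r → q) ∧ (p ∧ q)))), 0
2. ¬□q, 0
3. ¬(□((r → q) ∧ (p ∧ q)) → □□((r → q) ∧ (p ∧ q))), 0
4. □((r → q) ∧ (p ∧ q)), 0
5. ¬□□((r → q) ∧ (p ∧ q)), 0
6. (r → q) ∧ (p ∧ q), 0
7. r → q, 0
8. p ∧ q, 0
9. p, 0
10. q, 0
11. ¬q, 1
12. (r → q) ∧ (p ∧ q), 1
13. r → q, 1
14. p ∧ q, 1
15. p, 1
16. q, 1
Accessibility: 0R0, 0R1, 1R1
Branch closes: q and ¬q both at 1.
Every branch of the negation's tableau closes; the branch above is one of them.

Valid in S4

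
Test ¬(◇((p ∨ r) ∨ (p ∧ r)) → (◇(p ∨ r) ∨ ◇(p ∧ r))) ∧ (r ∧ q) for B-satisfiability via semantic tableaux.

1. ¬(◇((p ∨ r) ∨ (p ∧ r)) → (◇(p ∨ r) ∨ ◇(p ∧ r))) ∧ (r ∧ q), 0
2. ¬(◇((p ∨ r) ∨ (p ∧ r)) → (◇(p ∨ r) ∨ ◇(p ∧ r))), 0   [∧-rule on 1]
3. r ∧ q, 0   [∧-rule on 1]
4. ◇((p ∨ r) ∨ (p ∧ r)), 0   [¬→-rule on 2]
5. ¬(◇(p ∨ r) ∨ ◇(p ∧ r)), 0   [¬→-rule on 2]
6. r, 0   [∧-rule on 3]
7. q, 0   [∧-rule on 3]
8. ¬◇(p ∨ r), 0   [¬∨-rule on 5]
9. ¬◇(p ∧ r), 0   [¬∨-rule on 5]
10. ¬(p ∨ r), 0   [¬◇-rule on 8 via 0R0]
11. ¬p, 0   [¬∨-rule on 10]
12. ¬r, 0   [¬∨-rule on 10]
Accessibility: 0R0
Branch closes: r and ¬r both at 0.
Every branch closes; the branch above is one of them.

No, unsatisfiable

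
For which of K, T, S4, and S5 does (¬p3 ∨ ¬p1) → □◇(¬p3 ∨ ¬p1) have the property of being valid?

S5

S4-tableau for the negation ¬((¬p3 ∨ ¬p1) → □◇(¬p3 ∨ ¬p1)):
1. ¬((¬p3 ∨ ¬p1) → □◇(¬p3 ∨ ¬p1)), u
2. ¬p3 ∨ ¬p1, u   [¬→-rule on 1]
3. ¬□◇(¬p3 ∨ ¬p1), u   [¬→-rule on 1]
4. ¬p1, u   [∨-rule on 2 (branches; this branch)]
5. ¬◇(¬p3 ∨ ¬p1), v   [¬□-rule on 3: fresh world v, uRv]
6. ¬(¬p3 ∨ ¬p1), v   [¬◇-rule on 5 via vRv]
7. p3, v   [¬∨-rule on 6]
8. p1, v   [¬∨-rule on 6]
Accessibility: uRu, uRv, vRv
Complete open branch: countermodel on an S4-frame, so not valid in S4, nor in K, T (the same frame is also a K-frame and a T-frame).
S5-tableau for the negation ¬((¬p3 ∨ ¬p1) → □◇(¬p3 ∨ ¬p1)):
1. ¬((¬p3 ∨ ¬p1) → □◇(¬p3 ∨ ¬p1)), u
2. ¬p3 ∨ ¬p1, u   [¬→-rule on 1]
3. ¬□◇(¬p3 ∨ ¬p1), u   [¬→-rule on 1]
4. ¬p1, u   [∨-rule on 2 (branches; this branch)]
5. ¬◇(¬p3 ∨ ¬p1), v   [¬□-rule on 3: fresh world v, uRv]
6. ¬(¬p3 ∨ ¬p1), u   [¬◇-rule on 5 via vRu]
7. p3, u   [¬∨-rule on 6]
8. p1, u   [¬∨-rule on 6]
Accessibility: uRu, uRv, vRu, vRv
Branch closes: p1 and ¬p1 both at u.
Every branch closes (one shown): valid in S5.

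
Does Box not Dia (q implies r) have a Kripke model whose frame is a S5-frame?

1. Box not Dia (q implies r), u
2. not Dia (q implies r), u
3. not (q implies r), u
4. q, u
5. not r, u
Accessibility: uRu

Satisfiable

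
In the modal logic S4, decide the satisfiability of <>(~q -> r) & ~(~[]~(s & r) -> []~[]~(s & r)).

Satisfiable

1. <>(~q -> r) & ~(~[]~(s & r) -> []~[]~(s & r)), u
2. <>(~q -> r), u
3. ~(~[]~(s & r) -> []~[]~(s & r)), u
4. ~[]~(s & r), u
5. ~[]~[]~(s & r), u
6. ~q -> r, v
7. r, v
8. s & r, w
9. s, w
10. r, w
11. []~(s & r), x
12. ~(s & r), x
13. ~r, x
Accessibility: uRu, uRv, uRw, uRx, vRv, wRw, xRx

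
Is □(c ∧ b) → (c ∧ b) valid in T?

Tableau for the negation ¬(□(c ∧ b) → (c ∧ b)):
1. ¬(□(c ∧ b) → (c ∧ b)), u
2. □(c ∧ b), u
3. ¬(c ∧ b), u
4. c ∧ b, u
5. c, u
6. b, u
7. ¬b, u
Accessibility: uRu
Branch closes: b and ¬b both at u.
All branches of the negation close; one closing branch shown above.

Valid in T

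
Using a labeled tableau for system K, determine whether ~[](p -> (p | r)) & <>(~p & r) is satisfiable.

1. ~[](p -> (p | r)) & <>(~p & r), w0
2. ~[](p -> (p | r)), w0
3. <>(~p & r), w0
4. ~(p -> (p | r)), w1
5. p, w1
6. ~(p | r), w1
7. ~p, w1
8. ~r, w1
Accessibility: w0Rw1
Branch closes: p and ~p both at w1.
All branches of the tableau close; one closing branch shown above.

No, unsatisfiable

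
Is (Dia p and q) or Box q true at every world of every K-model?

Invalid (countermodel exists)

Tableau for the negation not ((Dia p and q) or Box q):
1. not ((Dia p and q) or Box q), u
2. not (Dia p and q), u   [neg-or-rule on 1]
3. not Box q, u   [neg-or-rule on 1]
4. not q, u   [neg-and-rule on 2 (branches; this branch)]
5. not q, v   [neg-Box-rule on 3: fresh world v, uRv]
Accessibility: uRv
The negation has an open branch (countermodel exists).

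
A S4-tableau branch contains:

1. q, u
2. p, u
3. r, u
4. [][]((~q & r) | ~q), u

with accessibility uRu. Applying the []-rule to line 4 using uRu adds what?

[]((~q & r) | ~q), u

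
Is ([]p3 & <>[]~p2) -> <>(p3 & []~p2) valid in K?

Yes, valid

Tableau for the negation ~(([]p3 & <>[]~p2) -> <>(p3 & []~p2)):
1. ~(([]p3 & <>[]~p2) -> <>(p3 & []~p2)), 0
2. []p3 & <>[]~p2, 0   [~->-rule on 1]
3. ~<>(p3 & []~p2), 0   [~->-rule on 1]
4. []p3, 0   [&-rule on 2]
5. <>[]~p2, 0   [&-rule on 2]
6. []~p2, 1   [<>-rule on 5: fresh world 1, 0R1]
7. ~(p3 & []~p2), 1   [~<>-rule on 3 via 0R1]
8. p3, 1   [[]-rule on 4 via 0R1]
9. ~[]~p2, 1   [~&-rule on 7 (branches; this branch)]
10. p2, 2   [~[]-rule on 9: fresh world 2, 1R2]
11. ~p2, 2   [[]-rule on 6 via 1R2]
Accessibility: 0R1, 1R2
Branch closes: p2 and ~p2 both at 2.
Every branch of the negation's tableau closes; the branch above is one of them.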